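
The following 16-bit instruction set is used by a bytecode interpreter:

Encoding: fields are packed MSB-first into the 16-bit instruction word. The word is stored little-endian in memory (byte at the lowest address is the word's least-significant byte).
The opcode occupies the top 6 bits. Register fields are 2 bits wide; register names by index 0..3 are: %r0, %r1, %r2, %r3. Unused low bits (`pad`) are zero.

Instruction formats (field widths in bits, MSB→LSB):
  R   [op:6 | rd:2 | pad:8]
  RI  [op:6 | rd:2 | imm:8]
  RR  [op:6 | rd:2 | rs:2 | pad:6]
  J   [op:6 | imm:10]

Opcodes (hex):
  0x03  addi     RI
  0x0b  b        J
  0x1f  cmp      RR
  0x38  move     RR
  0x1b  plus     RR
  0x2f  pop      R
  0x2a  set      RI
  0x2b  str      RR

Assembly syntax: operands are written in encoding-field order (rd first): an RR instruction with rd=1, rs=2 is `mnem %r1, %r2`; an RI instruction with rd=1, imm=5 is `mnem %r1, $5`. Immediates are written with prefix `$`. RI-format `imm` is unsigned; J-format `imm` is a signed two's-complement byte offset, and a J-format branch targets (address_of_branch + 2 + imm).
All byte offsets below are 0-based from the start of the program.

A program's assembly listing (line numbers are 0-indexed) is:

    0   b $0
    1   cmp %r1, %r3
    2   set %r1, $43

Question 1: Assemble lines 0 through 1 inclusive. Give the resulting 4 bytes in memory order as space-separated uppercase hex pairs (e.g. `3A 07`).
line 0 (b): pack op=0xb:6|imm=0:10 = 0x2c00; little→ 00 2c
line 1 (cmp): pack op=0x1f:6|rd=1:2|rs=3:2|pad=0:6 = 0x7dc0; little→ c0 7d

00 2C C0 7D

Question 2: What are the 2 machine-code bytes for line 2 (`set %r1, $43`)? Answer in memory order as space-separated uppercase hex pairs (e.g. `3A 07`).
2B A9

L2: set op=0x2a:6|rd=1:2|imm=43:8 ⇒ 0xa92b ⇒ little 2b a9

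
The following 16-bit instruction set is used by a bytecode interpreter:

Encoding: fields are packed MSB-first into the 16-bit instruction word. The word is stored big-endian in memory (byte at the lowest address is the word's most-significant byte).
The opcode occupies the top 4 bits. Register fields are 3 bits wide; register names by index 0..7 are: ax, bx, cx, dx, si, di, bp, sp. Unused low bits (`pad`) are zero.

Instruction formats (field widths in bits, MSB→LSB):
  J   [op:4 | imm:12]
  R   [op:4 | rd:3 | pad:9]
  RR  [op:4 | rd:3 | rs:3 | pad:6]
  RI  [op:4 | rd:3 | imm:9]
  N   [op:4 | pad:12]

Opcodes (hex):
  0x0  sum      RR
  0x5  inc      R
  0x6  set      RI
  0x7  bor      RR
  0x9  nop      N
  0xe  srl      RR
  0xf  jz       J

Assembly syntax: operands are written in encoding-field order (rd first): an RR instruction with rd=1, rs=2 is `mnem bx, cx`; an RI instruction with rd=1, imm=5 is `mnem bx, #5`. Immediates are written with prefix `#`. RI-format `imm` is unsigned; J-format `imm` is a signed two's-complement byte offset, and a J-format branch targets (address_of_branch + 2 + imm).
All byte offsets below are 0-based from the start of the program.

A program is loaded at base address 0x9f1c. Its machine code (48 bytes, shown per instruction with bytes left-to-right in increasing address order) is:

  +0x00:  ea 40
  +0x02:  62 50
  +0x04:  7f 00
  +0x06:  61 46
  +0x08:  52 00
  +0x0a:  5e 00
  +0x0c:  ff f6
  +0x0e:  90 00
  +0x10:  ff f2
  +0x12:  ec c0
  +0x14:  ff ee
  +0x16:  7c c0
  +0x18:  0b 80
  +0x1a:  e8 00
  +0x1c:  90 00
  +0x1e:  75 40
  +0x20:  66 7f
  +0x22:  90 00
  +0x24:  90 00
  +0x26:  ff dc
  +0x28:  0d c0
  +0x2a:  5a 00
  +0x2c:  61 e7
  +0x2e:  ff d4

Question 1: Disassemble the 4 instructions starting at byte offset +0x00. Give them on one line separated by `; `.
srl di, bx; set bx, #80; bor sp, si; set ax, #326

off 0x00: read ea 40 as big → 0xea40
  opcode bits[15:12]=0xe: srl/RR
  [11:9] rd=5 = di
  [8:6] rs=1 = bx
off 0x02: read 62 50 as big → 0x6250
  opcode bits[15:12]=0x6: set/RI
  [11:9] rd=1 = bx
  [8:0] imm=80 = #80
off 0x04: read 7f 00 as big → 0x7f00
  opcode bits[15:12]=0x7: bor/RR
  [11:9] rd=7 = sp
  [8:6] rs=4 = si
off 0x06: read 61 46 as big → 0x6146
  opcode bits[15:12]=0x6: set/RI
  [11:9] rd=0 = ax
  [8:0] imm=326 = #326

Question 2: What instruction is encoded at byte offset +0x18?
[18] 0b 80 → 0x0b80
  op=0x0b80>>12=0x0 ⇒ sum (RR)
  rd@[11:9]=0x5 ⇒ di
  rs@[8:6]=0x6 ⇒ bp

sum di, bp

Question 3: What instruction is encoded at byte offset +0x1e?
bor cx, di

[1e] 75 40 → 0x7540
  op=0x7540>>12=0x7 ⇒ bor (RR)
  [11:9] rd=2 = cx
  [8:6] rs=5 = di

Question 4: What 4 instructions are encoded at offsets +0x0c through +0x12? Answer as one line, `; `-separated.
[0c] ff f6 → 0xfff6
  opcode bits[15:12]=0xf: jz/J
  [11:0] imm=4086 (s12→-10) = #-10
[0e] 90 00 → 0x9000
  opcode bits[15:12]=0x9: nop/N
[10] ff f2 → 0xfff2
  opcode bits[15:12]=0xf: jz/J
  [11:0] imm=4082 (s12→-14) = #-14
[12] ec c0 → 0xecc0
  opcode bits[15:12]=0xe: srl/RR
  [11:9] rd=6 = bp
  [8:6] rs=3 = dx

jz #-10; nop; jz #-14; srl bp, dx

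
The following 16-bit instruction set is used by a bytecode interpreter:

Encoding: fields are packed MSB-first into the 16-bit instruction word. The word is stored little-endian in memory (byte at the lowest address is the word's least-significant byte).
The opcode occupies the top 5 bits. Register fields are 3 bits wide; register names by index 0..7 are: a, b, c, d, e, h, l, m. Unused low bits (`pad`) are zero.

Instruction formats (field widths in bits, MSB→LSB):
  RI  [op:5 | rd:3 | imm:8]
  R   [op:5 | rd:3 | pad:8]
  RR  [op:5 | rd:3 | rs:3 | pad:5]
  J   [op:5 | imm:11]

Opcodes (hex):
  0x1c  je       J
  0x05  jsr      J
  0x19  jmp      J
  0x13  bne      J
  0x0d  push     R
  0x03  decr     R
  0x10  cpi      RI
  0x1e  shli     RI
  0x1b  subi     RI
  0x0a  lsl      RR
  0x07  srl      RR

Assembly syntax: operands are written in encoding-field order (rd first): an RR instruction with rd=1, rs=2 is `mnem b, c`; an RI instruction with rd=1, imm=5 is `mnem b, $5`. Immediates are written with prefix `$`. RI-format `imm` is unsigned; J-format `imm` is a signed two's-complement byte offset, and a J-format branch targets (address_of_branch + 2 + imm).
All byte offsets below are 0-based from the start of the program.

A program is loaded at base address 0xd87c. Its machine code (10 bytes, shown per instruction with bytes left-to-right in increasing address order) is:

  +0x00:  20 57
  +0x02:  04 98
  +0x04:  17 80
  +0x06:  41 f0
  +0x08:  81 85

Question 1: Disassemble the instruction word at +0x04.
@+04  little-endian(17 80) = 0x8017
  top 5b → 0x10 → cpi [RI]
  rd@[10:8]=0x0 ⇒ a
  imm@[7:0]=0x17 ⇒ $23

cpi a, $23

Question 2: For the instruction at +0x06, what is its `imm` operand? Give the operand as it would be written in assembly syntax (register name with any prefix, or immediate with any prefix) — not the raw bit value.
$65

[06] 41 f0 → 0xf041
  top 5b → 0x1e → shli [RI]
  rd: (w>>8)&0x7=0x0 → a
  imm: (w>>0)&0xff=0x41 → $65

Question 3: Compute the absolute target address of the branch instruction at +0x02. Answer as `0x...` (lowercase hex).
[02] 04 98 → 0x9804
  opcode bits[15:11]=0x13: bne/J
  imm@[10:0]=0x4 ⇒ $4
  target = base 0xd87c + off 0x02 + 2 + imm 4 = 0xd884

0xd884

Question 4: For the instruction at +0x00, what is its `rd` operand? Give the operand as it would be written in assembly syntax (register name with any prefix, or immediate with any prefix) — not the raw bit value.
+0x00: 20 57 ⇒ word 0x5720 (little)
  op=0x5720>>11=0xa ⇒ lsl (RR)
  rd: (w>>8)&0x7=0x7 → m
  rs: (w>>5)&0x7=0x1 → b

m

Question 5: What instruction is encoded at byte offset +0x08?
cpi h, $129

+0x08: 81 85 ⇒ word 0x8581 (little)
  opcode bits[15:11]=0x10: cpi/RI
  rd: (w>>8)&0x7=0x5 → h
  imm: (w>>0)&0xff=0x81 → $129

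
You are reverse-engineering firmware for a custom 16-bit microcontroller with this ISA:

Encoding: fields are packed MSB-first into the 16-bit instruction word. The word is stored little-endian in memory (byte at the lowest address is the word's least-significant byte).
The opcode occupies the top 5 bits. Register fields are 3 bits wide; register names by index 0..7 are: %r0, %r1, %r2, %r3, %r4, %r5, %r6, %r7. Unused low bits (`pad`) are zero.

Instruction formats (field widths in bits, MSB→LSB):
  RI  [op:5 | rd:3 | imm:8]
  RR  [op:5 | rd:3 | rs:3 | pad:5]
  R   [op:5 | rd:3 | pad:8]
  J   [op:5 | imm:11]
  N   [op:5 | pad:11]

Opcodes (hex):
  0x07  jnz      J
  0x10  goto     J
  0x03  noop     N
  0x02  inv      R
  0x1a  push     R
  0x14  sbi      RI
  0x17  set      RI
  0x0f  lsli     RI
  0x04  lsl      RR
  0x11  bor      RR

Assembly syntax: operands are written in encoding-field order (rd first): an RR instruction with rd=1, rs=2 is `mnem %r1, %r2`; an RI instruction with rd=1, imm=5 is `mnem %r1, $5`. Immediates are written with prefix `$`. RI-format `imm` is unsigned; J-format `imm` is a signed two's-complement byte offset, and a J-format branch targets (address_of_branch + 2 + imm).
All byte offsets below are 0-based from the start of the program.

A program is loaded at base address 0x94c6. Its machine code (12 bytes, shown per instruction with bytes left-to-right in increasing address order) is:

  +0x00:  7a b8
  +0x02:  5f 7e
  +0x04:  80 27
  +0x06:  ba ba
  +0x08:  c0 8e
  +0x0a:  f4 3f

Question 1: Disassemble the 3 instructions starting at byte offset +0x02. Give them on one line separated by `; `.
lsli %r6, $95; lsl %r7, %r4; set %r2, $186

+0x02: 5f 7e ⇒ word 0x7e5f (little)
  op=0x7e5f>>11=0xf ⇒ lsli (RI)
  rd: (w>>8)&0x7=0x6 → %r6
  imm: (w>>0)&0xff=0x5f → $95
+0x04: 80 27 ⇒ word 0x2780 (little)
  op=0x2780>>11=0x4 ⇒ lsl (RR)
  rd: (w>>8)&0x7=0x7 → %r7
  rs: (w>>5)&0x7=0x4 → %r4
+0x06: ba ba ⇒ word 0xbaba (little)
  op=0xbaba>>11=0x17 ⇒ set (RI)
  rd: (w>>8)&0x7=0x2 → %r2
  imm: (w>>0)&0xff=0xba → $186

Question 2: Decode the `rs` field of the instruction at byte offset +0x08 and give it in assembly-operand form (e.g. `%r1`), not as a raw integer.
%r6

+0x08: c0 8e ⇒ word 0x8ec0 (little)
  top 5b → 0x11 → bor [RR]
  rd@[10:8]=0x6 ⇒ %r6
  rs@[7:5]=0x6 ⇒ %r6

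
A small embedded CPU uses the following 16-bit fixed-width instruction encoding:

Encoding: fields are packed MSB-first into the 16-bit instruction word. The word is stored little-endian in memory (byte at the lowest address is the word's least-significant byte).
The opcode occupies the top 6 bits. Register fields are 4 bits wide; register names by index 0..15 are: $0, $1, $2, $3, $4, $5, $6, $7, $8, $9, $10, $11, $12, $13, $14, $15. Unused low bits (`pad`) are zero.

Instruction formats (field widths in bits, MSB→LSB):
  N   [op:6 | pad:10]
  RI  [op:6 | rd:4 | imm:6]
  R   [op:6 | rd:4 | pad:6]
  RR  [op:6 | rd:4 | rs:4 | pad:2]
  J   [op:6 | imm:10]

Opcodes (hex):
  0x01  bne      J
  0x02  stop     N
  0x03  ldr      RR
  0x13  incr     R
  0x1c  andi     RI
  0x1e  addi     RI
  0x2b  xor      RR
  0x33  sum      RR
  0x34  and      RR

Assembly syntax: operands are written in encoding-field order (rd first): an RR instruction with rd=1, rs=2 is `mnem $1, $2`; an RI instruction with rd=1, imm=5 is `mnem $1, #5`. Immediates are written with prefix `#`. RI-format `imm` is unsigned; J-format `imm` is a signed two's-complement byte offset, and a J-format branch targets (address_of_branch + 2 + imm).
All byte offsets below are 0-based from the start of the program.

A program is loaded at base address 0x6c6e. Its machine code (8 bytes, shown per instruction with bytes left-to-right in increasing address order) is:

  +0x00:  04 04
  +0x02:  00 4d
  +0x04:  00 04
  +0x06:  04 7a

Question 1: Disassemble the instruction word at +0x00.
+0x00: 04 04 ⇒ word 0x0404 (little)
  top 6b → 0x1 → bne [J]
  imm: (w>>0)&0x3ff=0x4 → #4

bne #4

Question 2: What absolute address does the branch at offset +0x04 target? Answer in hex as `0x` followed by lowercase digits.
0x6c74

off 0x04: read 00 04 as little → 0x0400
  top 6b → 0x1 → bne [J]
  imm@[9:0]=0x0 ⇒ #0
  target = base 0x6c6e + off 0x04 + 2 + imm 0 = 0x6c74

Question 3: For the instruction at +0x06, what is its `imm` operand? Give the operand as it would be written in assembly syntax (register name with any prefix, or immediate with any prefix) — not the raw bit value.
[06] 04 7a → 0x7a04
  op=0x7a04>>10=0x1e ⇒ addi (RI)
  rd: (w>>6)&0xf=0x8 → $8
  imm: (w>>0)&0x3f=0x4 → #4

#4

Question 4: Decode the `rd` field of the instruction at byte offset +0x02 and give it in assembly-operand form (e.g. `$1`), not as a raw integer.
$4

[02] 00 4d → 0x4d00
  top 6b → 0x13 → incr [R]
  [9:6] rd=4 = $4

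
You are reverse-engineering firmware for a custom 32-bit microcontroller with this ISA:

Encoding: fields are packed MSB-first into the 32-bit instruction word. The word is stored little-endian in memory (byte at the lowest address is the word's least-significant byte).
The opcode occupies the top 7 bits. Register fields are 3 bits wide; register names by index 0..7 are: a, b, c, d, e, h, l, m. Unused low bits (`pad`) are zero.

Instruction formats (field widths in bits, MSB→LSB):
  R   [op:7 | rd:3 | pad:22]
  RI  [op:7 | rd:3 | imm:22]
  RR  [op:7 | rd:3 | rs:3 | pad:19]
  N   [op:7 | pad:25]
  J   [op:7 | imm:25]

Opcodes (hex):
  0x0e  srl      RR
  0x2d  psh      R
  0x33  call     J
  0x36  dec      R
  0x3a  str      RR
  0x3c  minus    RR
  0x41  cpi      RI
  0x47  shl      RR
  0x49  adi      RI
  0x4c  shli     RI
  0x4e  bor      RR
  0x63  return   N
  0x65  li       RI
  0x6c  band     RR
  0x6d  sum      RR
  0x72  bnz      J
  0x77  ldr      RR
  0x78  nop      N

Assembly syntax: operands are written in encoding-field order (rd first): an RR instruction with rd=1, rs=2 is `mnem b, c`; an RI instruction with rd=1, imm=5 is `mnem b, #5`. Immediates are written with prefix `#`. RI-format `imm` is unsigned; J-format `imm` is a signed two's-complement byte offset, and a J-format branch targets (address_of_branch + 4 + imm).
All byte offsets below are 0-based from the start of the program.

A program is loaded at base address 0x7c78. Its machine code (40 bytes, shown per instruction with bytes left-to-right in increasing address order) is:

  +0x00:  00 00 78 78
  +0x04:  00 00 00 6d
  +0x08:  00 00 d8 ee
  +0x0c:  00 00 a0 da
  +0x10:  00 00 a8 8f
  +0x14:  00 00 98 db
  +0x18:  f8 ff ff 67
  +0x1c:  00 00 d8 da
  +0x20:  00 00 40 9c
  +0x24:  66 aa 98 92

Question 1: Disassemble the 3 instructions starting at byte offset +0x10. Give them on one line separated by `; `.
@+10  little-endian(00 00 a8 8f) = 0x8fa80000
  top 7b → 0x47 → shl [RR]
  rd: (w>>22)&0x7=0x6 → l
  rs: (w>>19)&0x7=0x5 → h
@+14  little-endian(00 00 98 db) = 0xdb980000
  top 7b → 0x6d → sum [RR]
  rd: (w>>22)&0x7=0x6 → l
  rs: (w>>19)&0x7=0x3 → d
@+18  little-endian(f8 ff ff 67) = 0x67fffff8
  top 7b → 0x33 → call [J]
  imm: (w>>0)&0x1ffffff=0x1fffff8 (s25→-8) → #-8

shl l, h; sum l, d; call #-8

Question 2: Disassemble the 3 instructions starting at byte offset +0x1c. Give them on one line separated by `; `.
+0x1c: 00 00 d8 da ⇒ word 0xdad80000 (little)
  top 7b → 0x6d → sum [RR]
  [24:22] rd=3 = d
  [21:19] rs=3 = d
+0x20: 00 00 40 9c ⇒ word 0x9c400000 (little)
  top 7b → 0x4e → bor [RR]
  [24:22] rd=1 = b
  [21:19] rs=0 = a
+0x24: 66 aa 98 92 ⇒ word 0x9298aa66 (little)
  top 7b → 0x49 → adi [RI]
  [24:22] rd=2 = c
  [21:0] imm=1616486 = #1616486

sum d, d; bor b, a; adi c, #1616486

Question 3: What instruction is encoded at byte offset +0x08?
ldr d, d

@+08  little-endian(00 00 d8 ee) = 0xeed80000
  opcode bits[31:25]=0x77: ldr/RR
  [24:22] rd=3 = d
  [21:19] rs=3 = d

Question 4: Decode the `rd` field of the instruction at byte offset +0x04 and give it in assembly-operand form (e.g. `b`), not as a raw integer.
+0x04: 00 00 00 6d ⇒ word 0x6d000000 (little)
  op=0x6d000000>>25=0x36 ⇒ dec (R)
  rd@[24:22]=0x4 ⇒ e

e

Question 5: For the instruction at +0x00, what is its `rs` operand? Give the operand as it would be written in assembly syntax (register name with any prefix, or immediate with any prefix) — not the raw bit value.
@+00  little-endian(00 00 78 78) = 0x78780000
  top 7b → 0x3c → minus [RR]
  [24:22] rd=1 = b
  [21:19] rs=7 = m

m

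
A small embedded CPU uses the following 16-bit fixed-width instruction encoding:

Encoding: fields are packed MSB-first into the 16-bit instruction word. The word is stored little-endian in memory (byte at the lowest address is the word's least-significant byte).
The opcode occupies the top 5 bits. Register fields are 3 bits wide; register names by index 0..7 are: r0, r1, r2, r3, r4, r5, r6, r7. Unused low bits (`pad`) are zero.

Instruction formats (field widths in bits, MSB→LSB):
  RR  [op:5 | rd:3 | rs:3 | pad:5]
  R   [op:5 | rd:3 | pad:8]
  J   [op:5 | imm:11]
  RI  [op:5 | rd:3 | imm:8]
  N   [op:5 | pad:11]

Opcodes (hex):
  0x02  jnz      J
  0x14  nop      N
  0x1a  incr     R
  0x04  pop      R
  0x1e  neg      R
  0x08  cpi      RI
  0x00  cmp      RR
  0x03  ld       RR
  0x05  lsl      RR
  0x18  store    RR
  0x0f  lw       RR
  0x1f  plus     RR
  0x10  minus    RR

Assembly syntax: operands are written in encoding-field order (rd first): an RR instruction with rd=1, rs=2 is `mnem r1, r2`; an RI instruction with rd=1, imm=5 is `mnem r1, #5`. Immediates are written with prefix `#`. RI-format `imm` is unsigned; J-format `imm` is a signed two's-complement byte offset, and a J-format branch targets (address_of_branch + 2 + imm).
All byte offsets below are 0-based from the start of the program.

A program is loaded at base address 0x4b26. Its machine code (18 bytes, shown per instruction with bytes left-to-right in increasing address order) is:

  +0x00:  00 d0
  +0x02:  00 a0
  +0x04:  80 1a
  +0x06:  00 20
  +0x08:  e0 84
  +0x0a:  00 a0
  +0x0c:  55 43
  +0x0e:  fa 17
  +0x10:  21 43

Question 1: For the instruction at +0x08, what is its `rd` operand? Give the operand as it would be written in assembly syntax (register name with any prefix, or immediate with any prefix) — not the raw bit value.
r4

[08] e0 84 → 0x84e0
  op=0x84e0>>11=0x10 ⇒ minus (RR)
  rd@[10:8]=0x4 ⇒ r4
  rs@[7:5]=0x7 ⇒ r7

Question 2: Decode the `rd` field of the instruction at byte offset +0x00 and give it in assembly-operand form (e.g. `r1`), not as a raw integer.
r0

+0x00: 00 d0 ⇒ word 0xd000 (little)
  opcode bits[15:11]=0x1a: incr/R
  rd: (w>>8)&0x7=0x0 → r0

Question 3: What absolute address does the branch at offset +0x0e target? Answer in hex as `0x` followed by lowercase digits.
+0x0e: fa 17 ⇒ word 0x17fa (little)
  op=0x17fa>>11=0x2 ⇒ jnz (J)
  imm: (w>>0)&0x7ff=0x7fa (s11→-6) → #-6
  target = base 0x4b26 + off 0x0e + 2 + imm -6 = 0x4b30

0x4b30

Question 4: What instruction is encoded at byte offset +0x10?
cpi r3, #33

[10] 21 43 → 0x4321
  opcode bits[15:11]=0x8: cpi/RI
  rd: (w>>8)&0x7=0x3 → r3
  imm: (w>>0)&0xff=0x21 → #33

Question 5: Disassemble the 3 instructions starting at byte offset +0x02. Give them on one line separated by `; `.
nop; ld r2, r4; pop r0

[02] 00 a0 → 0xa000
  top 5b → 0x14 → nop [N]
[04] 80 1a → 0x1a80
  top 5b → 0x3 → ld [RR]
  rd@[10:8]=0x2 ⇒ r2
  rs@[7:5]=0x4 ⇒ r4
[06] 00 20 → 0x2000
  top 5b → 0x4 → pop [R]
  rd@[10:8]=0x0 ⇒ r0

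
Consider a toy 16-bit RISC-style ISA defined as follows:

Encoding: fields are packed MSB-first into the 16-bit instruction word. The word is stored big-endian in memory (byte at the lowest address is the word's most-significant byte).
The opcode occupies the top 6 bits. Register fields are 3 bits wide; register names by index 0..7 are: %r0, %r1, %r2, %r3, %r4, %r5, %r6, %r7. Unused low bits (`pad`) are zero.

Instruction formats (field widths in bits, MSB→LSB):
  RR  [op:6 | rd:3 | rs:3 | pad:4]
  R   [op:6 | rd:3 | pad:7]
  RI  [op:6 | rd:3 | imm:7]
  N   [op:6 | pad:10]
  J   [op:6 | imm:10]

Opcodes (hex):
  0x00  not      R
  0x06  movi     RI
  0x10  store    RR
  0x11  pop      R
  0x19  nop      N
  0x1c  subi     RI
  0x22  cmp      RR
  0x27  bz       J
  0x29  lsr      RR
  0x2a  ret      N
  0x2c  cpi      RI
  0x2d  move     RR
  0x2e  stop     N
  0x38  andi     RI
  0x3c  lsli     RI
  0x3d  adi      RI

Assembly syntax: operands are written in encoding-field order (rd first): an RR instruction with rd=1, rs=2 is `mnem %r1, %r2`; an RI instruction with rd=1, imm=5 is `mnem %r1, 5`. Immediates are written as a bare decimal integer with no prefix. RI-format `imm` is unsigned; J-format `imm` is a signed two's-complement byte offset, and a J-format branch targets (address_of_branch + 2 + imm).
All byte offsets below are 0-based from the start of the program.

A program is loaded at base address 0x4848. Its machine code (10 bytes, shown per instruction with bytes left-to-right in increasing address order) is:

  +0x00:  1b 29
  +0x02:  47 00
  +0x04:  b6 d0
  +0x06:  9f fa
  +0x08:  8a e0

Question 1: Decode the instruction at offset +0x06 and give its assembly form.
bz -6

[06] 9f fa → 0x9ffa
  op=0x9ffa>>10=0x27 ⇒ bz (J)
  imm: (w>>0)&0x3ff=0x3fa (s10→-6) → -6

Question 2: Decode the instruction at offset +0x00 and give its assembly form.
@+00  big-endian(1b 29) = 0x1b29
  opcode bits[15:10]=0x6: movi/RI
  rd: (w>>7)&0x7=0x6 → %r6
  imm: (w>>0)&0x7f=0x29 → 41

movi %r6, 41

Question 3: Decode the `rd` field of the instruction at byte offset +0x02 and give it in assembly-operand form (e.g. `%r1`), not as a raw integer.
off 0x02: read 47 00 as big → 0x4700
  top 6b → 0x11 → pop [R]
  rd@[9:7]=0x6 ⇒ %r6

%r6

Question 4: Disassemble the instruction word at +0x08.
[08] 8a e0 → 0x8ae0
  top 6b → 0x22 → cmp [RR]
  [9:7] rd=5 = %r5
  [6:4] rs=6 = %r6

cmp %r5, %r6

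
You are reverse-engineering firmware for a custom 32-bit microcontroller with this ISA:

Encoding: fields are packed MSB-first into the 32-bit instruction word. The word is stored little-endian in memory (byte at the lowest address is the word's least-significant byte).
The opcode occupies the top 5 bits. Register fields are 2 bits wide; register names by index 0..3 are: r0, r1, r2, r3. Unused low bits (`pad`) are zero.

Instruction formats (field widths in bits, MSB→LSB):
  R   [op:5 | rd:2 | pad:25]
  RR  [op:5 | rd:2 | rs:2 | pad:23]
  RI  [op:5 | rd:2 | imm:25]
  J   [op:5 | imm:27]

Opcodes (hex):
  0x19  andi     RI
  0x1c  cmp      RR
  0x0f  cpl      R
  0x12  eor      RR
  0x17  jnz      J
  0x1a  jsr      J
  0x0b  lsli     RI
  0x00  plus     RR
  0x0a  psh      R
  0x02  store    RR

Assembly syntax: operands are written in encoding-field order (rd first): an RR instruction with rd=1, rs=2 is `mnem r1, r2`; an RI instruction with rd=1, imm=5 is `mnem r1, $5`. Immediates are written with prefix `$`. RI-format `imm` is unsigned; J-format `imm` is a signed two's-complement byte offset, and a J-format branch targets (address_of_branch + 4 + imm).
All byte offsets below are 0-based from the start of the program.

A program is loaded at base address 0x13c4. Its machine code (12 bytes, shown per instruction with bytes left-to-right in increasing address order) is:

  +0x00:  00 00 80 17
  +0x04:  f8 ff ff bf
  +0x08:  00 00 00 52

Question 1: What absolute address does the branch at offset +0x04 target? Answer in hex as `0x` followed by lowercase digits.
0x13c4

off 0x04: read f8 ff ff bf as little → 0xbffffff8
  op=0xbffffff8>>27=0x17 ⇒ jnz (J)
  [26:0] imm=134217720 (s27→-8) = $-8
  target = base 0x13c4 + off 0x04 + 4 + imm -8 = 0x13c4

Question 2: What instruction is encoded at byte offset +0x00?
store r3, r3

off 0x00: read 00 00 80 17 as little → 0x17800000
  op=0x17800000>>27=0x2 ⇒ store (RR)
  rd@[26:25]=0x3 ⇒ r3
  rs@[24:23]=0x3 ⇒ r3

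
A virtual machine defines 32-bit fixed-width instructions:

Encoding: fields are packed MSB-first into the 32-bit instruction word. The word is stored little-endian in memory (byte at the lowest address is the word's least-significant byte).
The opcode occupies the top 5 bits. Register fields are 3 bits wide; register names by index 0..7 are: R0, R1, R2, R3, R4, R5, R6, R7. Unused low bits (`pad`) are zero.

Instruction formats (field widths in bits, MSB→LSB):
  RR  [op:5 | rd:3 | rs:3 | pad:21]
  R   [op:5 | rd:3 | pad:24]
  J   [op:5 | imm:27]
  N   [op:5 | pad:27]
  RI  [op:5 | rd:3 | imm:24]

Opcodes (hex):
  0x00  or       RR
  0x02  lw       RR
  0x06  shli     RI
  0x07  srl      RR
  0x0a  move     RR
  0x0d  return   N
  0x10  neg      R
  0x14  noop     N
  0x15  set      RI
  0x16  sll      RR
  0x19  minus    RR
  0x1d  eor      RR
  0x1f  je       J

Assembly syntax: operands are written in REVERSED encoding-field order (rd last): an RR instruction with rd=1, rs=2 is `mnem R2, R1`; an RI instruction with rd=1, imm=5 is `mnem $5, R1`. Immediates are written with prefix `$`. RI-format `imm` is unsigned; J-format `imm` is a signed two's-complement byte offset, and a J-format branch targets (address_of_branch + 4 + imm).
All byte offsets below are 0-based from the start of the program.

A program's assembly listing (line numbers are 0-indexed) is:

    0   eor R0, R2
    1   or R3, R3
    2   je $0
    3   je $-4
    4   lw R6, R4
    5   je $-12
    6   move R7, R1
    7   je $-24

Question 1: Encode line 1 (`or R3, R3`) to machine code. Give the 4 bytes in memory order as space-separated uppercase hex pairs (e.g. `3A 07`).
line 1 (or): pack op=0x0:5|rd=3:3|rs=3:3|pad=0:21 = 0x03600000; little→ 00 00 60 03

00 00 60 03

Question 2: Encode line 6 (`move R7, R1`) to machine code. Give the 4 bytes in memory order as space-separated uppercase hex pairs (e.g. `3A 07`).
00 00 E0 51

line 6 (move): pack op=0xa:5|rd=1:3|rs=7:3|pad=0:21 = 0x51e00000; little→ 00 00 e0 51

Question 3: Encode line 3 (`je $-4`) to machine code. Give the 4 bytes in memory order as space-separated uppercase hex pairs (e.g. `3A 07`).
FC FF FF FF

3. je fields op=0x1f:5|imm=-4:27 → word fffffffch → fc ff ff ff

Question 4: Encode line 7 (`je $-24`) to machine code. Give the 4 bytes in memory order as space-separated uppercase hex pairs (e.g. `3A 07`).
E8 FF FF FF

L7: je op=0x1f:5|imm=-24:27 ⇒ 0xffffffe8 ⇒ little e8 ff ff ff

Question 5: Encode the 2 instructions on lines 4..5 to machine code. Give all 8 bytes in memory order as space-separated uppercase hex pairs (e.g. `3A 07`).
L4: lw op=0x2:5|rd=4:3|rs=6:3|pad=0:21 ⇒ 0x14c00000 ⇒ little 00 00 c0 14
L5: je op=0x1f:5|imm=-12:27 ⇒ 0xfffffff4 ⇒ little f4 ff ff ff

00 00 C0 14 F4 FF FF FF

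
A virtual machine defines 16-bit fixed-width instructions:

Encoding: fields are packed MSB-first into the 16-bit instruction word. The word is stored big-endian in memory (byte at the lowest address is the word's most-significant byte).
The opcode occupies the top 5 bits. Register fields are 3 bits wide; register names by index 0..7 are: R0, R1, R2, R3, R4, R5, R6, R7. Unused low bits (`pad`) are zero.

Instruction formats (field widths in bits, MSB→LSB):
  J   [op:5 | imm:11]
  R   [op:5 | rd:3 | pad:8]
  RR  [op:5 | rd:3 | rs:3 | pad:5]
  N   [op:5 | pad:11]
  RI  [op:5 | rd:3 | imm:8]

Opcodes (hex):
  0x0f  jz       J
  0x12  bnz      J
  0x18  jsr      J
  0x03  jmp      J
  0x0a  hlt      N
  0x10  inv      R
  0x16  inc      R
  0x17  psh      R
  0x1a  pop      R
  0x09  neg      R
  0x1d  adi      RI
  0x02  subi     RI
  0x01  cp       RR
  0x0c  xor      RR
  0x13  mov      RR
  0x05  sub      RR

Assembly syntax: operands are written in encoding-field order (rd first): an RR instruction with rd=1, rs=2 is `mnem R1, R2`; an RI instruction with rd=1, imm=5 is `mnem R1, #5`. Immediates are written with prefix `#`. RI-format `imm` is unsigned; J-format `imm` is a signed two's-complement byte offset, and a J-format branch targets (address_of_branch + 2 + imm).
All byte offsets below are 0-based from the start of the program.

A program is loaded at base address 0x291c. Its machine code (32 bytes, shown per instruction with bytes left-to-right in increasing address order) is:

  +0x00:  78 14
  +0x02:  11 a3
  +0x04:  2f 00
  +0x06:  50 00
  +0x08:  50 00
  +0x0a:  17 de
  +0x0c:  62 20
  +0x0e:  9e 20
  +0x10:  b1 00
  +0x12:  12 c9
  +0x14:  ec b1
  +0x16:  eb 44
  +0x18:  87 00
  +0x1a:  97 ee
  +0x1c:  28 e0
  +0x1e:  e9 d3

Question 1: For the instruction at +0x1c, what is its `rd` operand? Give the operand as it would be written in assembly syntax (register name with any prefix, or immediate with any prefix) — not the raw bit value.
R0

off 0x1c: read 28 e0 as big → 0x28e0
  op=0x28e0>>11=0x5 ⇒ sub (RR)
  rd: (w>>8)&0x7=0x0 → R0
  rs: (w>>5)&0x7=0x7 → R7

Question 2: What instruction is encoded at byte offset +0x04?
+0x04: 2f 00 ⇒ word 0x2f00 (big)
  op=0x2f00>>11=0x5 ⇒ sub (RR)
  [10:8] rd=7 = R7
  [7:5] rs=0 = R0

sub R7, R0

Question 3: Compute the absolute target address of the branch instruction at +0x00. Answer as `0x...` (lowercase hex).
0x2932

[00] 78 14 → 0x7814
  top 5b → 0xf → jz [J]
  imm@[10:0]=0x14 ⇒ #20
  target = base 0x291c + off 0x00 + 2 + imm 20 = 0x2932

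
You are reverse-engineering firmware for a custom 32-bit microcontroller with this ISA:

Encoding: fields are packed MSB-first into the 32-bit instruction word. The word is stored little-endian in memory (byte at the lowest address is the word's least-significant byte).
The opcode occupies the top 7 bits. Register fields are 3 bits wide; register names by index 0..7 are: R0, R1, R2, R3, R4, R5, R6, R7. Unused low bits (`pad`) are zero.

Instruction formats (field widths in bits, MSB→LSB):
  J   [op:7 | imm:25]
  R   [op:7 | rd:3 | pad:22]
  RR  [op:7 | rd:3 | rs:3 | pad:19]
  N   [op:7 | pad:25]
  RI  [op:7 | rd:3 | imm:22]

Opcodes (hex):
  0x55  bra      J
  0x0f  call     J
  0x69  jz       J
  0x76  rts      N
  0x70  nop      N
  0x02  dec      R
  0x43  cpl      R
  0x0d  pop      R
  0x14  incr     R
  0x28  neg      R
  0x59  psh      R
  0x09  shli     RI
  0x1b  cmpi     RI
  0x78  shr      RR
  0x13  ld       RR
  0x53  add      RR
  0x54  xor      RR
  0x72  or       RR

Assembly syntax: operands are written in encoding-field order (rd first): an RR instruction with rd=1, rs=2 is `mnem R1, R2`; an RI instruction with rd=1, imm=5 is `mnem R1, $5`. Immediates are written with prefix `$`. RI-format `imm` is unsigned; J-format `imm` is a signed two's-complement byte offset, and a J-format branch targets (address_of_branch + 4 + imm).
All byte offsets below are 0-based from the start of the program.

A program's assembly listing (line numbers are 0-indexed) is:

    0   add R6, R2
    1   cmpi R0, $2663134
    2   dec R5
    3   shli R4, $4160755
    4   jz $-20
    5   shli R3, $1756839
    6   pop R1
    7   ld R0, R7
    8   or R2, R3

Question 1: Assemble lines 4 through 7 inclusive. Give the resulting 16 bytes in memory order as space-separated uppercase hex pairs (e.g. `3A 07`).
EC FF FF D3 A7 CE DA 12 00 00 40 1A 00 00 38 26

line 4 (jz): pack op=0x69:7|imm=-20:25 = 0xd3ffffec; little→ ec ff ff d3
line 5 (shli): pack op=0x9:7|rd=3:3|imm=1756839:22 = 0x12dacea7; little→ a7 ce da 12
line 6 (pop): pack op=0xd:7|rd=1:3|pad=0:22 = 0x1a400000; little→ 00 00 40 1a
line 7 (ld): pack op=0x13:7|rd=0:3|rs=7:3|pad=0:19 = 0x26380000; little→ 00 00 38 26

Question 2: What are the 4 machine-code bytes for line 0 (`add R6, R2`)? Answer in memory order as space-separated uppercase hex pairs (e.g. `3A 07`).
L0: add op=0x53:7|rd=6:3|rs=2:3|pad=0:19 ⇒ 0xa7900000 ⇒ little 00 00 90 a7

00 00 90 A7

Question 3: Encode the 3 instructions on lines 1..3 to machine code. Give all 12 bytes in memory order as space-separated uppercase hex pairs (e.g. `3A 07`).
line 1 (cmpi): pack op=0x1b:7|rd=0:3|imm=2663134:22 = 0x3628a2de; little→ de a2 28 36
line 2 (dec): pack op=0x2:7|rd=5:3|pad=0:22 = 0x05400000; little→ 00 00 40 05
line 3 (shli): pack op=0x9:7|rd=4:3|imm=4160755:22 = 0x133f7cf3; little→ f3 7c 3f 13

DE A2 28 36 00 00 40 05 F3 7C 3F 13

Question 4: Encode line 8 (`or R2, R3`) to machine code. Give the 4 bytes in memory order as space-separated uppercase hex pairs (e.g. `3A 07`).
00 00 98 E4

L8: or op=0x72:7|rd=2:3|rs=3:3|pad=0:19 ⇒ 0xe4980000 ⇒ little 00 00 98 e4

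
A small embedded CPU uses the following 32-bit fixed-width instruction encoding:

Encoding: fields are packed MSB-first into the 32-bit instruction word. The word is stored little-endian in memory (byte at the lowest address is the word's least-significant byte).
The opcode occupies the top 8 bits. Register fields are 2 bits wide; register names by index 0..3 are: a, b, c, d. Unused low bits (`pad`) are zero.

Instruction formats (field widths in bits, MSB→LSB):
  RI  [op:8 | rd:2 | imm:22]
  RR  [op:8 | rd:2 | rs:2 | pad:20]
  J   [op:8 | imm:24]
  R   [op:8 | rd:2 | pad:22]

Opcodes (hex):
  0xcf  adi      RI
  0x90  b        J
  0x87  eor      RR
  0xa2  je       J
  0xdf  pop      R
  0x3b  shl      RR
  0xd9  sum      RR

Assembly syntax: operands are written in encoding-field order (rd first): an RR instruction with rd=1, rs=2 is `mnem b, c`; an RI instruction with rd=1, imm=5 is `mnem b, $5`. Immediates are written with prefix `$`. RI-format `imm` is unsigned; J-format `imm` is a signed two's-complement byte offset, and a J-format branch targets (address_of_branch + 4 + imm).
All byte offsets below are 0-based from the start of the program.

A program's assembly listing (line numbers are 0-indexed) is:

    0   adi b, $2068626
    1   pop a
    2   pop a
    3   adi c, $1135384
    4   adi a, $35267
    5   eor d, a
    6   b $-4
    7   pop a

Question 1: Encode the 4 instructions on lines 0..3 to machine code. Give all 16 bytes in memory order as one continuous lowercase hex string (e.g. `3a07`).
92905fcf000000df000000df185391cf

line 0 (adi): pack op=0xcf:8|rd=1:2|imm=2068626:22 = 0xcf5f9092; little→ 92 90 5f cf
line 1 (pop): pack op=0xdf:8|rd=0:2|pad=0:22 = 0xdf000000; little→ 00 00 00 df
line 2 (pop): pack op=0xdf:8|rd=0:2|pad=0:22 = 0xdf000000; little→ 00 00 00 df
line 3 (adi): pack op=0xcf:8|rd=2:2|imm=1135384:22 = 0xcf915318; little→ 18 53 91 cf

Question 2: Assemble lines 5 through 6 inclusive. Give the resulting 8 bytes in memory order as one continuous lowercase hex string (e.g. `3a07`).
line 5 (eor): pack op=0x87:8|rd=3:2|rs=0:2|pad=0:20 = 0x87c00000; little→ 00 00 c0 87
line 6 (b): pack op=0x90:8|imm=-4:24 = 0x90fffffc; little→ fc ff ff 90

0000c087fcffff90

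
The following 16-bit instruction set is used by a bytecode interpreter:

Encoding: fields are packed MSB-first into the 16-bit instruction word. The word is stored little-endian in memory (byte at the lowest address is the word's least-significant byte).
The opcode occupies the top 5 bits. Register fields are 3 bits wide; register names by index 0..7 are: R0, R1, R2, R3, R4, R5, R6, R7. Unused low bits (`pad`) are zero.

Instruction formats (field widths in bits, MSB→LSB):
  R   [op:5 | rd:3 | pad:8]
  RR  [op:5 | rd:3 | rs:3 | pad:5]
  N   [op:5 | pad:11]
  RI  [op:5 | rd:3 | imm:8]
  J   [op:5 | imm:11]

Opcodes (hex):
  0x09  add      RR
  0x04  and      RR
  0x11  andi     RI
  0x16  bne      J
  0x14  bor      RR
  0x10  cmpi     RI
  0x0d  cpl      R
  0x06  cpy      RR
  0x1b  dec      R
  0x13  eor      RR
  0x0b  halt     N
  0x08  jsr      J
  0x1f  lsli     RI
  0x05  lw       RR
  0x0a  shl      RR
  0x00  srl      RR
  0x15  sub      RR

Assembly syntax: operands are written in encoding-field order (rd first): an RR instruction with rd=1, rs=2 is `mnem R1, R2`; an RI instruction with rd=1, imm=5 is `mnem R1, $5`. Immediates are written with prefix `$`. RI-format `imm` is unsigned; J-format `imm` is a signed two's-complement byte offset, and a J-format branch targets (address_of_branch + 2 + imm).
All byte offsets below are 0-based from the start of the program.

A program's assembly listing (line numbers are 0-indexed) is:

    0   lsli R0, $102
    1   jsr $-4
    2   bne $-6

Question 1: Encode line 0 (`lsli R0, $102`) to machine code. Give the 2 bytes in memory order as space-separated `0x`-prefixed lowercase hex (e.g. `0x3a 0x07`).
0x66 0xf8

0. lsli fields op=0x1f:5|rd=0:3|imm=102:8 → word f866h → 66 f8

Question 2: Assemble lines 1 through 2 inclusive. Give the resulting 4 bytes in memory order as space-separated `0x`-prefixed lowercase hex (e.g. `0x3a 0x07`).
0xfc 0x47 0xfa 0xb7

line 1 (jsr): pack op=0x8:5|imm=-4:11 = 0x47fc; little→ fc 47
line 2 (bne): pack op=0x16:5|imm=-6:11 = 0xb7fa; little→ fa b7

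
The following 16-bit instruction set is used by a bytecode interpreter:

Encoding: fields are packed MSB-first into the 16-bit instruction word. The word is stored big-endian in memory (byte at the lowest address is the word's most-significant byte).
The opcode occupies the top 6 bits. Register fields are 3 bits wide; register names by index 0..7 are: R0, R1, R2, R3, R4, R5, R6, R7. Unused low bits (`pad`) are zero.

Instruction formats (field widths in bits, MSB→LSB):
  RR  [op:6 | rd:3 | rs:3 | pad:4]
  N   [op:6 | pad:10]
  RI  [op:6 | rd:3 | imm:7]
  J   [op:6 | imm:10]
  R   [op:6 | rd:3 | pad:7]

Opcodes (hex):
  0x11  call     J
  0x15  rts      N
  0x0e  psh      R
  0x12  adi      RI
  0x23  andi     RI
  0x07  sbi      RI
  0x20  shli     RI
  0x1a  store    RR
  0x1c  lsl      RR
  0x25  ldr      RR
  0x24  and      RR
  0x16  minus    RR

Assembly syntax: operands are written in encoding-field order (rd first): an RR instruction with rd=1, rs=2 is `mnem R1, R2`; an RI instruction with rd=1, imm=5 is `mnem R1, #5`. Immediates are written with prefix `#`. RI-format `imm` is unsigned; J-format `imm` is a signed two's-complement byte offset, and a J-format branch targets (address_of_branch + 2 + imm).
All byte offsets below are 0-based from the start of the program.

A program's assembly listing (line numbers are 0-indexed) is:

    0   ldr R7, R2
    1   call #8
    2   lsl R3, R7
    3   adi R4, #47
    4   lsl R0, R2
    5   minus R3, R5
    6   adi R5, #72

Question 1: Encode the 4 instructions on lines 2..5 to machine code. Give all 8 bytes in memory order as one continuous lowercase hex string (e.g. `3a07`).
71f04a2f702059d0

L2: lsl op=0x1c:6|rd=3:3|rs=7:3|pad=0:4 ⇒ 0x71f0 ⇒ big 71 f0
L3: adi op=0x12:6|rd=4:3|imm=47:7 ⇒ 0x4a2f ⇒ big 4a 2f
L4: lsl op=0x1c:6|rd=0:3|rs=2:3|pad=0:4 ⇒ 0x7020 ⇒ big 70 20
L5: minus op=0x16:6|rd=3:3|rs=5:3|pad=0:4 ⇒ 0x59d0 ⇒ big 59 d0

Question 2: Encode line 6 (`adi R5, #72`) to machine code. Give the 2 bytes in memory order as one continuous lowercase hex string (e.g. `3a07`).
4ac8

L6: adi op=0x12:6|rd=5:3|imm=72:7 ⇒ 0x4ac8 ⇒ big 4a c8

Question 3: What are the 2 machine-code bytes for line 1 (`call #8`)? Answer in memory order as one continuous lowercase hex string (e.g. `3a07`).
line 1 (call): pack op=0x11:6|imm=8:10 = 0x4408; big→ 44 08

4408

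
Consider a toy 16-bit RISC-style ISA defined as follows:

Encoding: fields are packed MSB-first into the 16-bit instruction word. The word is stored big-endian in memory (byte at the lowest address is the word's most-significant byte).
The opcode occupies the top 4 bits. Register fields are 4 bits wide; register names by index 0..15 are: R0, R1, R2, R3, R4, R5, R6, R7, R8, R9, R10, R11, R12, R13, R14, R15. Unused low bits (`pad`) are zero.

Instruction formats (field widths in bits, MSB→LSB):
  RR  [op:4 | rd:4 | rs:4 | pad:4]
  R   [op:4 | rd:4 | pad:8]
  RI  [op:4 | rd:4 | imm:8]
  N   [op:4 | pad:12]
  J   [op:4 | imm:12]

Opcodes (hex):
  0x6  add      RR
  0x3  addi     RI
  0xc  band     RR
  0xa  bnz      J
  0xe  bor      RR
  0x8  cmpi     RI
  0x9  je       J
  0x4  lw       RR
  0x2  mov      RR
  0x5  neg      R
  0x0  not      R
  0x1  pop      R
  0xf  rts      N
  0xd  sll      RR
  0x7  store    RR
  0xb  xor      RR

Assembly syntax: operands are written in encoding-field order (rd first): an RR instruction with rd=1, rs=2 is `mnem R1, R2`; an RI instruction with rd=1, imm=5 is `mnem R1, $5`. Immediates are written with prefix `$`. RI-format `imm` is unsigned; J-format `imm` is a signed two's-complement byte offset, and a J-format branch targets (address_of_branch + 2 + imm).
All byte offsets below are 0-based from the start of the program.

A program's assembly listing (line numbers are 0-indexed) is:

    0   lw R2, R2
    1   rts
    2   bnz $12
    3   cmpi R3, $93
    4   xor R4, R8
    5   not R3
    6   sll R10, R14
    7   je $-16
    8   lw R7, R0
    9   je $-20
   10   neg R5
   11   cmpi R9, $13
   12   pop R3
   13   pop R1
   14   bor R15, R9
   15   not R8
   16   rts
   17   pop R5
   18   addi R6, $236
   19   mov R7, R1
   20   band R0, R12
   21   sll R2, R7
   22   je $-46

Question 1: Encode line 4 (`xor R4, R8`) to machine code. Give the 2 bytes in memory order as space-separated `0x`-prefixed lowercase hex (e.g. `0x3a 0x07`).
0xb4 0x80

L4: xor op=0xb:4|rd=4:4|rs=8:4|pad=0:4 ⇒ 0xb480 ⇒ big b4 80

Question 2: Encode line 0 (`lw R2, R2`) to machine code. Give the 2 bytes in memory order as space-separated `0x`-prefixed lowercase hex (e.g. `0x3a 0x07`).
0x42 0x20

0. lw fields op=0x4:4|rd=2:4|rs=2:4|pad=0:4 → word 4220h → 42 20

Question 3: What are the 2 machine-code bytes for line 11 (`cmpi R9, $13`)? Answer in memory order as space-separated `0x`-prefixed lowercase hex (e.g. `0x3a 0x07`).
0x89 0x0d

11. cmpi fields op=0x8:4|rd=9:4|imm=13:8 → word 890dh → 89 0d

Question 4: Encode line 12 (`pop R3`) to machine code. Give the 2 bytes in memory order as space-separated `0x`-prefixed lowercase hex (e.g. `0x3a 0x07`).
L12: pop op=0x1:4|rd=3:4|pad=0:8 ⇒ 0x1300 ⇒ big 13 00

0x13 0x00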